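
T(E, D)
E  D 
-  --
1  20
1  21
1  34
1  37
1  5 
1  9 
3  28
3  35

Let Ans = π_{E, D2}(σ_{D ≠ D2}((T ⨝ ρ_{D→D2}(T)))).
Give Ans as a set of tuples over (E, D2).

ρ[D→D2]: schema becomes (E, D2); tuples unchanged.
Joining T and ρ_{D→D2}(T) on E yields {(1, 20, 20), (1, 20, 21), (1, 20, 34), (1, 20, 37), (1, 20, 5), (1, 20, 9), (1, 21, 20), (1, 21, 21), (1, 21, 34), (1, 21, 37), (1, 21, 5), (1, 21, 9), (1, 34, 20), (1, 34, 21), (1, 34, 34), (1, 34, 37), (1, 34, 5), (1, 34, 9), (1, 37, 20), (1, 37, 21), (1, 37, 34), (1, 37, 37), (1, 37, 5), (1, 37, 9), (1, 5, 20), (1, 5, 21), (1, 5, 34), (1, 5, 37), (1, 5, 5), (1, 5, 9), (1, 9, 20), (1, 9, 21), (1, 9, 34), (1, 9, 37), (1, 9, 5), (1, 9, 9), (3, 28, 28), (3, 28, 35), (3, 35, 28), (3, 35, 35)}.
Apply σ_{D ≠ D2}; surviving tuples: {(1, 20, 21), (1, 20, 34), (1, 20, 37), (1, 20, 5), (1, 20, 9), (1, 21, 20), (1, 21, 34), (1, 21, 37), (1, 21, 5), (1, 21, 9), (1, 34, 20), (1, 34, 21), (1, 34, 37), (1, 34, 5), (1, 34, 9), (1, 37, 20), (1, 37, 21), (1, 37, 34), (1, 37, 5), (1, 37, 9), (1, 5, 20), (1, 5, 21), (1, 5, 34), (1, 5, 37), (1, 5, 9), (1, 9, 20), (1, 9, 21), (1, 9, 34), (1, 9, 37), (1, 9, 5), (3, 28, 35), (3, 35, 28)}
π_{E, D2} gives {(1, 20), (1, 21), (1, 34), (1, 37), (1, 5), (1, 9), (3, 28), (3, 35)} (24 duplicate(s) eliminated).

{(1, 20), (1, 21), (1, 34), (1, 37), (1, 5), (1, 9), (3, 28), (3, 35)}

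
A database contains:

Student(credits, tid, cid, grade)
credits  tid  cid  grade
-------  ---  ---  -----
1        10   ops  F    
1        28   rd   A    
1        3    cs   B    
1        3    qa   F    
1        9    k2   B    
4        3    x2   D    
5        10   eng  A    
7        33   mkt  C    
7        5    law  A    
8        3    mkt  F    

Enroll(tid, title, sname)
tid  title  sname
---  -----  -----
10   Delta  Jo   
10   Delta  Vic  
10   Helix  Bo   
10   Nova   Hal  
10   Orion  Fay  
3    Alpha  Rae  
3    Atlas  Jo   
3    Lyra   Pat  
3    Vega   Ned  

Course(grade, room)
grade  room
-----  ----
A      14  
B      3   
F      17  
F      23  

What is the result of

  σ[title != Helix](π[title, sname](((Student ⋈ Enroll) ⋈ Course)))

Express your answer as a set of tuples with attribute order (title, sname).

{(Alpha, Rae), (Atlas, Jo), (Delta, Jo), (Delta, Vic), (Lyra, Pat), (Nova, Hal), (Orion, Fay), (Vega, Ned)}

Natural join on tid: {(1, 10, ops, F, Delta, Jo), (1, 10, ops, F, Delta, Vic), (1, 10, ops, F, Helix, Bo), (1, 10, ops, F, Nova, Hal), (1, 10, ops, F, Orion, Fay), (1, 3, cs, B, Alpha, Rae), (1, 3, cs, B, Atlas, Jo), (1, 3, cs, B, Lyra, Pat), (1, 3, cs, B, Vega, Ned), (1, 3, qa, F, Alpha, Rae), (1, 3, qa, F, Atlas, Jo), (1, 3, qa, F, Lyra, Pat), (1, 3, qa, F, Vega, Ned), (4, 3, x2, D, Alpha, Rae), (4, 3, x2, D, Atlas, Jo), (4, 3, x2, D, Lyra, Pat), (4, 3, x2, D, Vega, Ned), (5, 10, eng, A, Delta, Jo), (5, 10, eng, A, Delta, Vic), (5, 10, eng, A, Helix, Bo), (5, 10, eng, A, Nova, Hal), (5, 10, eng, A, Orion, Fay), (8, 3, mkt, F, Alpha, Rae), (8, 3, mkt, F, Atlas, Jo), (8, 3, mkt, F, Lyra, Pat), (8, 3, mkt, F, Vega, Ned)}
Natural join on grade: {(1, 10, ops, F, Delta, Jo, 17), (1, 10, ops, F, Delta, Jo, 23), (1, 10, ops, F, Delta, Vic, 17), (1, 10, ops, F, Delta, Vic, 23), (1, 10, ops, F, Helix, Bo, 17), (1, 10, ops, F, Helix, Bo, 23), (1, 10, ops, F, Nova, Hal, 17), (1, 10, ops, F, Nova, Hal, 23), (1, 10, ops, F, Orion, Fay, 17), (1, 10, ops, F, Orion, Fay, 23), (1, 3, cs, B, Alpha, Rae, 3), (1, 3, cs, B, Atlas, Jo, 3), (1, 3, cs, B, Lyra, Pat, 3), (1, 3, cs, B, Vega, Ned, 3), (1, 3, qa, F, Alpha, Rae, 17), (1, 3, qa, F, Alpha, Rae, 23), (1, 3, qa, F, Atlas, Jo, 17), (1, 3, qa, F, Atlas, Jo, 23), (1, 3, qa, F, Lyra, Pat, 17), (1, 3, qa, F, Lyra, Pat, 23), (1, 3, qa, F, Vega, Ned, 17), (1, 3, qa, F, Vega, Ned, 23), (5, 10, eng, A, Delta, Jo, 14), (5, 10, eng, A, Delta, Vic, 14), (5, 10, eng, A, Helix, Bo, 14), (5, 10, eng, A, Nova, Hal, 14), (5, 10, eng, A, Orion, Fay, 14), (8, 3, mkt, F, Alpha, Rae, 17), (8, 3, mkt, F, Alpha, Rae, 23), (8, 3, mkt, F, Atlas, Jo, 17), (8, 3, mkt, F, Atlas, Jo, 23), (8, 3, mkt, F, Lyra, Pat, 17), (8, 3, mkt, F, Lyra, Pat, 23), (8, 3, mkt, F, Vega, Ned, 17), (8, 3, mkt, F, Vega, Ned, 23)}
Projecting to title, sname (26 duplicate(s) eliminated): {(Alpha, Rae), (Atlas, Jo), (Delta, Jo), (Delta, Vic), (Helix, Bo), (Lyra, Pat), (Nova, Hal), (Orion, Fay), (Vega, Ned)}
Filtering on title != Helix leaves {(Alpha, Rae), (Atlas, Jo), (Delta, Jo), (Delta, Vic), (Lyra, Pat), (Nova, Hal), (Orion, Fay), (Vega, Ned)}.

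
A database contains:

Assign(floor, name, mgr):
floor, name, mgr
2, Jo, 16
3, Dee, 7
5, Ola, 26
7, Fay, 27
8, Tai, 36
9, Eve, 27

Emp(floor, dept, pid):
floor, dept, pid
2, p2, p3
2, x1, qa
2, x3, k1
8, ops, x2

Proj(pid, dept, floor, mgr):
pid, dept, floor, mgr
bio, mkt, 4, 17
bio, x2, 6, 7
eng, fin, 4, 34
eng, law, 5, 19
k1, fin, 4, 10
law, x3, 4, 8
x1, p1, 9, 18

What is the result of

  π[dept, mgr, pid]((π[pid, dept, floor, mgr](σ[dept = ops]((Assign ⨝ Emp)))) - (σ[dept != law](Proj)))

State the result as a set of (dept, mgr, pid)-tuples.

{(ops, 36, x2)}

Joining Assign and Emp on floor yields {(2, Jo, 16, p2, p3), (2, Jo, 16, x1, qa), (2, Jo, 16, x3, k1), (8, Tai, 36, ops, x2)}.
Filtering on dept = ops leaves {(8, Tai, 36, ops, x2)}.
Keep only column(s) pid, dept, floor, mgr: {(x2, ops, 8, 36)}
Filtering on dept != law leaves {(bio, mkt, 4, 17), (bio, x2, 6, 7), (eng, fin, 4, 34), (k1, fin, 4, 10), (law, x3, 4, 8), (x1, p1, 9, 18)}.
Set difference of the two operands is {(x2, ops, 8, 36)}.
Keep only column(s) dept, mgr, pid: {(ops, 36, x2)}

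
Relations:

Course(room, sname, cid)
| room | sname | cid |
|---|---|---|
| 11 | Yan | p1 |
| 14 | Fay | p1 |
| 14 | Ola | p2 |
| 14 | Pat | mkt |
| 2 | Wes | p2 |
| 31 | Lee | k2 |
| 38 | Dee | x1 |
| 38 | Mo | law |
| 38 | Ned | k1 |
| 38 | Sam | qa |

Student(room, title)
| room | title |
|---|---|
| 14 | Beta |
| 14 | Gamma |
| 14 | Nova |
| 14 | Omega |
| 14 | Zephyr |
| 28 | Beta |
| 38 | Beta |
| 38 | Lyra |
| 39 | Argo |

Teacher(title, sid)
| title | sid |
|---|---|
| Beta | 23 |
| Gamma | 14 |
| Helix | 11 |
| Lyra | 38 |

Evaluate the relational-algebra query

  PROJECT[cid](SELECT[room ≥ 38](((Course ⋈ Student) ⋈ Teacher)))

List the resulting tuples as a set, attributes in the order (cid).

{k1, law, qa, x1}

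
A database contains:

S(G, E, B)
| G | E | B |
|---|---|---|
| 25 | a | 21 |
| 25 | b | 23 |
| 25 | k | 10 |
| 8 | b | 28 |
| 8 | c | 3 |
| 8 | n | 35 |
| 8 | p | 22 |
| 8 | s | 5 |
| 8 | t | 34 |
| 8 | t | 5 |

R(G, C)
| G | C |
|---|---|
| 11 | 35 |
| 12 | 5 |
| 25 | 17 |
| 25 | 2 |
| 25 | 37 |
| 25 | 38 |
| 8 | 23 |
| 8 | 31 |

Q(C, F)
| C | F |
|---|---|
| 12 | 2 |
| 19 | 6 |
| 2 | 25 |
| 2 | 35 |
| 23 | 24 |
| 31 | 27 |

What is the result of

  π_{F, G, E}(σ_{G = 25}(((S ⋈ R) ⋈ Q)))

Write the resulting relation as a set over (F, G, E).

{(25, 25, a), (25, 25, b), (25, 25, k), (35, 25, a), (35, 25, b), (35, 25, k)}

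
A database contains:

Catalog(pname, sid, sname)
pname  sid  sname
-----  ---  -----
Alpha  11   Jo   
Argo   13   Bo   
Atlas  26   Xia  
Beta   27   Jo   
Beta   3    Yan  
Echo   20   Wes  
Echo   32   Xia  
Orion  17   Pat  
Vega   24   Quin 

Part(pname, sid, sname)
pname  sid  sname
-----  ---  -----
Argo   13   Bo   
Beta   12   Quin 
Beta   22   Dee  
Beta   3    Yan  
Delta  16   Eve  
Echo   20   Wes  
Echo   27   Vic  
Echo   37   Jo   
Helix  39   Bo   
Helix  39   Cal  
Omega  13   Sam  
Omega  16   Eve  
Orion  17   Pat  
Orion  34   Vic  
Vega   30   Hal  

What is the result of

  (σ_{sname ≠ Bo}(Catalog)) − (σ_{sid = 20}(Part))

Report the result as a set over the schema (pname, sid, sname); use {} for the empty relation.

Selection sname ≠ Bo: {(Alpha, 11, Jo), (Atlas, 26, Xia), (Beta, 27, Jo), (Beta, 3, Yan), (Echo, 20, Wes), (Echo, 32, Xia), (Orion, 17, Pat), (Vega, 24, Quin)}
Selection sid = 20: {(Echo, 20, Wes)}
Set difference of the two operands is {(Alpha, 11, Jo), (Atlas, 26, Xia), (Beta, 27, Jo), (Beta, 3, Yan), (Echo, 32, Xia), (Orion, 17, Pat), (Vega, 24, Quin)}.

{(Alpha, 11, Jo), (Atlas, 26, Xia), (Beta, 27, Jo), (Beta, 3, Yan), (Echo, 32, Xia), (Orion, 17, Pat), (Vega, 24, Quin)}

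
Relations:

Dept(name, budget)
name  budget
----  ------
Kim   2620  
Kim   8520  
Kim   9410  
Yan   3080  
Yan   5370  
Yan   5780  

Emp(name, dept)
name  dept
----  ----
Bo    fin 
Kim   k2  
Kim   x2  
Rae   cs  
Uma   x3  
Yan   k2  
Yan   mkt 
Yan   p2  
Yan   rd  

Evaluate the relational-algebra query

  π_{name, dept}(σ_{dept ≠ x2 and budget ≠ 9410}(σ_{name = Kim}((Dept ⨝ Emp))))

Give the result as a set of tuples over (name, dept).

{(Kim, k2)}

Natural join on name: {(Kim, 2620, k2), (Kim, 2620, x2), (Kim, 8520, k2), (Kim, 8520, x2), (Kim, 9410, k2), (Kim, 9410, x2), (Yan, 3080, k2), (Yan, 3080, mkt), (Yan, 3080, p2), (Yan, 3080, rd), (Yan, 5370, k2), (Yan, 5370, mkt), (Yan, 5370, p2), (Yan, 5370, rd), (Yan, 5780, k2), (Yan, 5780, mkt), (Yan, 5780, p2), (Yan, 5780, rd)}
Apply σ_{name = Kim}; surviving tuples: {(Kim, 2620, k2), (Kim, 2620, x2), (Kim, 8520, k2), (Kim, 8520, x2), (Kim, 9410, k2), (Kim, 9410, x2)}
Apply σ_{dept ≠ x2 and budget ≠ 9410}; surviving tuples: {(Kim, 2620, k2), (Kim, 8520, k2)}
Keep only column(s) name, dept (1 duplicate(s) eliminated): {(Kim, k2)}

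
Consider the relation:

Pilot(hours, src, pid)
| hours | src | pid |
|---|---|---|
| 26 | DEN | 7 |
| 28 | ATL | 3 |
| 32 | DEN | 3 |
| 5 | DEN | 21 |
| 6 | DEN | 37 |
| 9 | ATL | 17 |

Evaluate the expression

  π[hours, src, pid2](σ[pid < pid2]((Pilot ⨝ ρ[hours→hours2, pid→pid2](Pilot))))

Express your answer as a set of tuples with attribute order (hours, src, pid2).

ρ[hours→hours2, pid→pid2]: schema becomes (hours2, src, pid2); tuples unchanged.
Joining Pilot and ρ[hours→hours2, pid→pid2](Pilot) on src yields {(26, DEN, 7, 26, 7), (26, DEN, 7, 32, 3), (26, DEN, 7, 5, 21), (26, DEN, 7, 6, 37), (28, ATL, 3, 28, 3), (28, ATL, 3, 9, 17), (32, DEN, 3, 26, 7), (32, DEN, 3, 32, 3), (32, DEN, 3, 5, 21), (32, DEN, 3, 6, 37), (5, DEN, 21, 26, 7), (5, DEN, 21, 32, 3), (5, DEN, 21, 5, 21), (5, DEN, 21, 6, 37), (6, DEN, 37, 26, 7), (6, DEN, 37, 32, 3), (6, DEN, 37, 5, 21), (6, DEN, 37, 6, 37), (9, ATL, 17, 28, 3), (9, ATL, 17, 9, 17)}.
Selection pid < pid2: {(26, DEN, 7, 5, 21), (26, DEN, 7, 6, 37), (28, ATL, 3, 9, 17), (32, DEN, 3, 26, 7), (32, DEN, 3, 5, 21), (32, DEN, 3, 6, 37), (5, DEN, 21, 6, 37)}
Projecting to hours, src, pid2: {(26, DEN, 21), (26, DEN, 37), (28, ATL, 17), (32, DEN, 21), (32, DEN, 37), (32, DEN, 7), (5, DEN, 37)}

{(26, DEN, 21), (26, DEN, 37), (28, ATL, 17), (32, DEN, 21), (32, DEN, 37), (32, DEN, 7), (5, DEN, 37)}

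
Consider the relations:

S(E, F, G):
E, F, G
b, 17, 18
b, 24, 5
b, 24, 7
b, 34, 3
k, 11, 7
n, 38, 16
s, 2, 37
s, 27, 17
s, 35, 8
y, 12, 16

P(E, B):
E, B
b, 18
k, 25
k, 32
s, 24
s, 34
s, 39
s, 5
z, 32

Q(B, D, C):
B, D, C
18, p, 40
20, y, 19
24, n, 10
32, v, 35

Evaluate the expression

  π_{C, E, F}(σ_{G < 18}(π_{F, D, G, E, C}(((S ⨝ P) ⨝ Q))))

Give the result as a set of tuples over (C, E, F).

{(10, s, 27), (10, s, 35), (35, k, 11), (40, b, 24), (40, b, 34)}

S ⋈ P (natural join on E): {(b, 17, 18, 18), (b, 24, 5, 18), (b, 24, 7, 18), (b, 34, 3, 18), (k, 11, 7, 25), (k, 11, 7, 32), (s, 2, 37, 24), (s, 2, 37, 34), (s, 2, 37, 39), (s, 2, 37, 5), (s, 27, 17, 24), (s, 27, 17, 34), (s, 27, 17, 39), (s, 27, 17, 5), (s, 35, 8, 24), (s, 35, 8, 34), (s, 35, 8, 39), (s, 35, 8, 5)}
(S ⨝ P) ⋈ Q (natural join on B): {(b, 17, 18, 18, p, 40), (b, 24, 5, 18, p, 40), (b, 24, 7, 18, p, 40), (b, 34, 3, 18, p, 40), (k, 11, 7, 32, v, 35), (s, 2, 37, 24, n, 10), (s, 27, 17, 24, n, 10), (s, 35, 8, 24, n, 10)}
π_{F, D, G, E, C} gives {(11, v, 7, k, 35), (17, p, 18, b, 40), (2, n, 37, s, 10), (24, p, 5, b, 40), (24, p, 7, b, 40), (27, n, 17, s, 10), (34, p, 3, b, 40), (35, n, 8, s, 10)}.
Apply σ_{G < 18}; surviving tuples: {(11, v, 7, k, 35), (24, p, 5, b, 40), (24, p, 7, b, 40), (27, n, 17, s, 10), (34, p, 3, b, 40), (35, n, 8, s, 10)}
π_{C, E, F} gives {(10, s, 27), (10, s, 35), (35, k, 11), (40, b, 24), (40, b, 34)} (1 duplicate(s) eliminated).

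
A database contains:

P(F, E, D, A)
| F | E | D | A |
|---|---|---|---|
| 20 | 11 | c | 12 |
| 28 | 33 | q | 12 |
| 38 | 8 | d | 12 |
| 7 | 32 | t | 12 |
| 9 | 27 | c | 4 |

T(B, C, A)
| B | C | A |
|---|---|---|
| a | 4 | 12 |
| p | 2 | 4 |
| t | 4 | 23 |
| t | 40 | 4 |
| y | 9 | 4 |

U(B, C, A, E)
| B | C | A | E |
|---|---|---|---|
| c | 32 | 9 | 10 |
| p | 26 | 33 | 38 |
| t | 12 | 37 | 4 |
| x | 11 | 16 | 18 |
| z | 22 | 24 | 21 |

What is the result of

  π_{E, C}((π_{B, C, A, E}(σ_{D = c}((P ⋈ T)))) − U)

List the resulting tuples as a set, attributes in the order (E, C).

{(11, 4), (27, 2), (27, 40), (27, 9)}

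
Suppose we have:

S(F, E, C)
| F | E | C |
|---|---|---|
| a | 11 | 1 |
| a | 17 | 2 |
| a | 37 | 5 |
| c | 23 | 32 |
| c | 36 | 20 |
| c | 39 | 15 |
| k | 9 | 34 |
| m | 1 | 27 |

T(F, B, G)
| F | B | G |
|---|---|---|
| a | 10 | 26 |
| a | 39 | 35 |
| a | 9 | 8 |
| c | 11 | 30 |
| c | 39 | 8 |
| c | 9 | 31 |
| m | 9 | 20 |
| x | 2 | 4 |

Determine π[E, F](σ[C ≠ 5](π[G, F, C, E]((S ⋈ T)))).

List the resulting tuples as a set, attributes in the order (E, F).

Joining S and T on F yields {(a, 11, 1, 10, 26), (a, 11, 1, 39, 35), (a, 11, 1, 9, 8), (a, 17, 2, 10, 26), (a, 17, 2, 39, 35), (a, 17, 2, 9, 8), (a, 37, 5, 10, 26), (a, 37, 5, 39, 35), (a, 37, 5, 9, 8), (c, 23, 32, 11, 30), (c, 23, 32, 39, 8), (c, 23, 32, 9, 31), (c, 36, 20, 11, 30), (c, 36, 20, 39, 8), (c, 36, 20, 9, 31), (c, 39, 15, 11, 30), (c, 39, 15, 39, 8), (c, 39, 15, 9, 31), (m, 1, 27, 9, 20)}.
Keep only column(s) G, F, C, E: {(20, m, 27, 1), (26, a, 1, 11), (26, a, 2, 17), (26, a, 5, 37), (30, c, 15, 39), (30, c, 20, 36), (30, c, 32, 23), (31, c, 15, 39), (31, c, 20, 36), (31, c, 32, 23), (35, a, 1, 11), (35, a, 2, 17), (35, a, 5, 37), (8, a, 1, 11), (8, a, 2, 17), (8, a, 5, 37), (8, c, 15, 39), (8, c, 20, 36), (8, c, 32, 23)}
Apply σ_{C ≠ 5}; surviving tuples: {(20, m, 27, 1), (26, a, 1, 11), (26, a, 2, 17), (30, c, 15, 39), (30, c, 20, 36), (30, c, 32, 23), (31, c, 15, 39), (31, c, 20, 36), (31, c, 32, 23), (35, a, 1, 11), (35, a, 2, 17), (8, a, 1, 11), (8, a, 2, 17), (8, c, 15, 39), (8, c, 20, 36), (8, c, 32, 23)}
Keep only column(s) E, F (10 duplicate(s) eliminated): {(1, m), (11, a), (17, a), (23, c), (36, c), (39, c)}

{(1, m), (11, a), (17, a), (23, c), (36, c), (39, c)}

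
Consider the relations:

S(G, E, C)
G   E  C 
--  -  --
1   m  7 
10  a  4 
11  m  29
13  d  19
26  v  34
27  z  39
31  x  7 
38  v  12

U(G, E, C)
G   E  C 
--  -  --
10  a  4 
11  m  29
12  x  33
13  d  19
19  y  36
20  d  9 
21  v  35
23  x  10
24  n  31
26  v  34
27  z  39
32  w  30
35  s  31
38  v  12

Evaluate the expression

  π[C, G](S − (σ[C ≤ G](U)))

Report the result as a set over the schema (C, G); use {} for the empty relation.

{(19, 13), (29, 11), (34, 26), (39, 27), (7, 1), (7, 31)}

Selection C ≤ G: {(10, a, 4), (20, d, 9), (23, x, 10), (32, w, 30), (35, s, 31), (38, v, 12)}
Taking the difference: {(1, m, 7), (11, m, 29), (13, d, 19), (26, v, 34), (27, z, 39), (31, x, 7)}
Projecting to C, G: {(19, 13), (29, 11), (34, 26), (39, 27), (7, 1), (7, 31)}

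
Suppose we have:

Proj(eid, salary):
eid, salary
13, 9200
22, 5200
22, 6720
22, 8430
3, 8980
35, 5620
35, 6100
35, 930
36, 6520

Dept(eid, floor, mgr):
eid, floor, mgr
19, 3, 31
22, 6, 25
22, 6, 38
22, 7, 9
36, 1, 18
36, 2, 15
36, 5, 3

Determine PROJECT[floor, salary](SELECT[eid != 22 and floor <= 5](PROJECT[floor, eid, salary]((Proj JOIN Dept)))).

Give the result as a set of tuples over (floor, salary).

{(1, 6520), (2, 6520), (5, 6520)}

Joining Proj and Dept on eid yields {(22, 5200, 6, 25), (22, 5200, 6, 38), (22, 5200, 7, 9), (22, 6720, 6, 25), (22, 6720, 6, 38), (22, 6720, 7, 9), (22, 8430, 6, 25), (22, 8430, 6, 38), (22, 8430, 7, 9), (36, 6520, 1, 18), (36, 6520, 2, 15), (36, 6520, 5, 3)}.
π[floor, eid, salary]: project onto (floor, eid, salary) (3 duplicate(s) eliminated) → {(1, 36, 6520), (2, 36, 6520), (5, 36, 6520), (6, 22, 5200), (6, 22, 6720), (6, 22, 8430), (7, 22, 5200), (7, 22, 6720), (7, 22, 8430)}
Selection eid != 22 and floor <= 5: {(1, 36, 6520), (2, 36, 6520), (5, 36, 6520)}
π[floor, salary]: project onto (floor, salary) → {(1, 6520), (2, 6520), (5, 6520)}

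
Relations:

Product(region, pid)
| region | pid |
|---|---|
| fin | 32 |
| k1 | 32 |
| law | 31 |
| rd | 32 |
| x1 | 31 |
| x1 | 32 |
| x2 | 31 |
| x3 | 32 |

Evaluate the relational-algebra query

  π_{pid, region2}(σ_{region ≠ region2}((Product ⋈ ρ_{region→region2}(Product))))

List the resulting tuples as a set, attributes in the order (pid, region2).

ρ[region→region2]: schema becomes (region2, pid); tuples unchanged.
Natural join on pid: {(fin, 32, fin), (fin, 32, k1), (fin, 32, rd), (fin, 32, x1), (fin, 32, x3), (k1, 32, fin), (k1, 32, k1), (k1, 32, rd), (k1, 32, x1), (k1, 32, x3), (law, 31, law), (law, 31, x1), (law, 31, x2), (rd, 32, fin), (rd, 32, k1), (rd, 32, rd), (rd, 32, x1), (rd, 32, x3), (x1, 31, law), (x1, 31, x1), (x1, 31, x2), (x1, 32, fin), (x1, 32, k1), (x1, 32, rd), (x1, 32, x1), (x1, 32, x3), (x2, 31, law), (x2, 31, x1), (x2, 31, x2), (x3, 32, fin), (x3, 32, k1), (x3, 32, rd), (x3, 32, x1), (x3, 32, x3)}
Selection region ≠ region2: {(fin, 32, k1), (fin, 32, rd), (fin, 32, x1), (fin, 32, x3), (k1, 32, fin), (k1, 32, rd), (k1, 32, x1), (k1, 32, x3), (law, 31, x1), (law, 31, x2), (rd, 32, fin), (rd, 32, k1), (rd, 32, x1), (rd, 32, x3), (x1, 31, law), (x1, 31, x2), (x1, 32, fin), (x1, 32, k1), (x1, 32, rd), (x1, 32, x3), (x2, 31, law), (x2, 31, x1), (x3, 32, fin), (x3, 32, k1), (x3, 32, rd), (x3, 32, x1)}
π[pid, region2]: project onto (pid, region2) (18 duplicate(s) eliminated) → {(31, law), (31, x1), (31, x2), (32, fin), (32, k1), (32, rd), (32, x1), (32, x3)}

{(31, law), (31, x1), (31, x2), (32, fin), (32, k1), (32, rd), (32, x1), (32, x3)}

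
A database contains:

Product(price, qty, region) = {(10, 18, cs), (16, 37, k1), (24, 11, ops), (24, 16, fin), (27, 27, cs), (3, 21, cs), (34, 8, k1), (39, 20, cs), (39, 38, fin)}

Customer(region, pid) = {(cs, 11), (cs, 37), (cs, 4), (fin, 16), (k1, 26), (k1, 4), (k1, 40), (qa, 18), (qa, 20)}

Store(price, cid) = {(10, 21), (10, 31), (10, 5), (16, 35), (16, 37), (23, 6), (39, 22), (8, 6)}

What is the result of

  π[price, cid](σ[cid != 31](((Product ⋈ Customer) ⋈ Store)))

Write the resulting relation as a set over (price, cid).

Joining Product and Customer on region yields {(10, 18, cs, 11), (10, 18, cs, 37), (10, 18, cs, 4), (16, 37, k1, 26), (16, 37, k1, 4), (16, 37, k1, 40), (24, 16, fin, 16), (27, 27, cs, 11), (27, 27, cs, 37), (27, 27, cs, 4), (3, 21, cs, 11), (3, 21, cs, 37), (3, 21, cs, 4), (34, 8, k1, 26), (34, 8, k1, 4), (34, 8, k1, 40), (39, 20, cs, 11), (39, 20, cs, 37), (39, 20, cs, 4), (39, 38, fin, 16)}.
Joining (Product ⋈ Customer) and Store on price yields {(10, 18, cs, 11, 21), (10, 18, cs, 11, 31), (10, 18, cs, 11, 5), (10, 18, cs, 37, 21), (10, 18, cs, 37, 31), (10, 18, cs, 37, 5), (10, 18, cs, 4, 21), (10, 18, cs, 4, 31), (10, 18, cs, 4, 5), (16, 37, k1, 26, 35), (16, 37, k1, 26, 37), (16, 37, k1, 4, 35), (16, 37, k1, 4, 37), (16, 37, k1, 40, 35), (16, 37, k1, 40, 37), (39, 20, cs, 11, 22), (39, 20, cs, 37, 22), (39, 20, cs, 4, 22), (39, 38, fin, 16, 22)}.
Filtering on cid != 31 leaves {(10, 18, cs, 11, 21), (10, 18, cs, 11, 5), (10, 18, cs, 37, 21), (10, 18, cs, 37, 5), (10, 18, cs, 4, 21), (10, 18, cs, 4, 5), (16, 37, k1, 26, 35), (16, 37, k1, 26, 37), (16, 37, k1, 4, 35), (16, 37, k1, 4, 37), (16, 37, k1, 40, 35), (16, 37, k1, 40, 37), (39, 20, cs, 11, 22), (39, 20, cs, 37, 22), (39, 20, cs, 4, 22), (39, 38, fin, 16, 22)}.
π[price, cid]: project onto (price, cid) (11 duplicate(s) eliminated) → {(10, 21), (10, 5), (16, 35), (16, 37), (39, 22)}

{(10, 21), (10, 5), (16, 35), (16, 37), (39, 22)}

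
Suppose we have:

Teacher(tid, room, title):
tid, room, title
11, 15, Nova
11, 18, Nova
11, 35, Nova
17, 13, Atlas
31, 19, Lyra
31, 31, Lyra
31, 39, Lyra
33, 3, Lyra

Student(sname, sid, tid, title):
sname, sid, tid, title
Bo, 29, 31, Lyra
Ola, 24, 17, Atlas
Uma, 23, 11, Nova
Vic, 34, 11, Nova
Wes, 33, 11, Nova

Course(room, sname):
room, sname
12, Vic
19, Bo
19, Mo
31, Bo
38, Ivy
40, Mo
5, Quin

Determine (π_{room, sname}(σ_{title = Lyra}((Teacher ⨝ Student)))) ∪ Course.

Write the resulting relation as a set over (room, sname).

Natural join on tid, title: {(11, 15, Nova, Uma, 23), (11, 15, Nova, Vic, 34), (11, 15, Nova, Wes, 33), (11, 18, Nova, Uma, 23), (11, 18, Nova, Vic, 34), (11, 18, Nova, Wes, 33), (11, 35, Nova, Uma, 23), (11, 35, Nova, Vic, 34), (11, 35, Nova, Wes, 33), (17, 13, Atlas, Ola, 24), (31, 19, Lyra, Bo, 29), (31, 31, Lyra, Bo, 29), (31, 39, Lyra, Bo, 29)}
σ[title = Lyra]: keep tuples satisfying title = Lyra → {(31, 19, Lyra, Bo, 29), (31, 31, Lyra, Bo, 29), (31, 39, Lyra, Bo, 29)}
Projecting to room, sname: {(19, Bo), (31, Bo), (39, Bo)}
Taking the union: {(12, Vic), (19, Bo), (19, Mo), (31, Bo), (38, Ivy), (39, Bo), (40, Mo), (5, Quin)}

{(12, Vic), (19, Bo), (19, Mo), (31, Bo), (38, Ivy), (39, Bo), (40, Mo), (5, Quin)}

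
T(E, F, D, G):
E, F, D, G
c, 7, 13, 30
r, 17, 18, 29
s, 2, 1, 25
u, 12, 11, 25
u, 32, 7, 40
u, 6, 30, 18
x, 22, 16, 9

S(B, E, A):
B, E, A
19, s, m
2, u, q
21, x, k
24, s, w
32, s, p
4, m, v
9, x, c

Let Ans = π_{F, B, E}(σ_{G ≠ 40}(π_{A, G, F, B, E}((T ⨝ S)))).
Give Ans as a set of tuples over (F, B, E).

{(12, 2, u), (2, 19, s), (2, 24, s), (2, 32, s), (22, 21, x), (22, 9, x), (6, 2, u)}

Joining T and S on E yields {(s, 2, 1, 25, 19, m), (s, 2, 1, 25, 24, w), (s, 2, 1, 25, 32, p), (u, 12, 11, 25, 2, q), (u, 32, 7, 40, 2, q), (u, 6, 30, 18, 2, q), (x, 22, 16, 9, 21, k), (x, 22, 16, 9, 9, c)}.
π[A, G, F, B, E]: project onto (A, G, F, B, E) → {(c, 9, 22, 9, x), (k, 9, 22, 21, x), (m, 25, 2, 19, s), (p, 25, 2, 32, s), (q, 18, 6, 2, u), (q, 25, 12, 2, u), (q, 40, 32, 2, u), (w, 25, 2, 24, s)}
σ[G ≠ 40]: keep tuples satisfying G ≠ 40 → {(c, 9, 22, 9, x), (k, 9, 22, 21, x), (m, 25, 2, 19, s), (p, 25, 2, 32, s), (q, 18, 6, 2, u), (q, 25, 12, 2, u), (w, 25, 2, 24, s)}
π[F, B, E]: project onto (F, B, E) → {(12, 2, u), (2, 19, s), (2, 24, s), (2, 32, s), (22, 21, x), (22, 9, x), (6, 2, u)}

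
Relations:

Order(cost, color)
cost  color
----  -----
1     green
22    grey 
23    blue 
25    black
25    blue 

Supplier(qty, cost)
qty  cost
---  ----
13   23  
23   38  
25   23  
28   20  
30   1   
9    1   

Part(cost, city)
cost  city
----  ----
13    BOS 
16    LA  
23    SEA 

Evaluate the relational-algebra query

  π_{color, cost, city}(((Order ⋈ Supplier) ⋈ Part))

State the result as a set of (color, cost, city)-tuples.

{(blue, 23, SEA)}

Joining Order and Supplier on cost yields {(1, green, 30), (1, green, 9), (23, blue, 13), (23, blue, 25)}.
Joining (Order ⋈ Supplier) and Part on cost yields {(23, blue, 13, SEA), (23, blue, 25, SEA)}.
Projecting to color, cost, city (1 duplicate(s) eliminated): {(blue, 23, SEA)}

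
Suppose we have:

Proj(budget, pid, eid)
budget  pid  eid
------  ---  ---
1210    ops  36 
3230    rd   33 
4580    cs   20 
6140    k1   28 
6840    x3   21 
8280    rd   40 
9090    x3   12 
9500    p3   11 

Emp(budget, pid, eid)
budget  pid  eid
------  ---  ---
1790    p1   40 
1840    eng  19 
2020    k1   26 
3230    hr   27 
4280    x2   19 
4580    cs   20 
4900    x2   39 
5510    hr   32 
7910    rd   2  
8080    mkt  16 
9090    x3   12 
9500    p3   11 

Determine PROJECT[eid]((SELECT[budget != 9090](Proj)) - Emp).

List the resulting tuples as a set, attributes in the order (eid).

{21, 28, 33, 36, 40}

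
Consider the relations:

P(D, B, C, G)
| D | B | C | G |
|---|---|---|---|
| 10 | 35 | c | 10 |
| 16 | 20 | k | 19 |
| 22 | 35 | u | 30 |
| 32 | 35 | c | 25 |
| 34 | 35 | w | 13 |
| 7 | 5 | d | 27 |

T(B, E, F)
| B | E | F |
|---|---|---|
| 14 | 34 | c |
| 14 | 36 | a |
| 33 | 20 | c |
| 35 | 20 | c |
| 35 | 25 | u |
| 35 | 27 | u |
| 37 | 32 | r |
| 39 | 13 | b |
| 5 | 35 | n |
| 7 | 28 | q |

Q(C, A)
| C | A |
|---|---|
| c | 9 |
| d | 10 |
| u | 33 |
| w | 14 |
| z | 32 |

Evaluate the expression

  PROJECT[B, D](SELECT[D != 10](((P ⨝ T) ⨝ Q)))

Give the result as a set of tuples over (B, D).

Natural join on B: {(10, 35, c, 10, 20, c), (10, 35, c, 10, 25, u), (10, 35, c, 10, 27, u), (22, 35, u, 30, 20, c), (22, 35, u, 30, 25, u), (22, 35, u, 30, 27, u), (32, 35, c, 25, 20, c), (32, 35, c, 25, 25, u), (32, 35, c, 25, 27, u), (34, 35, w, 13, 20, c), (34, 35, w, 13, 25, u), (34, 35, w, 13, 27, u), (7, 5, d, 27, 35, n)}
Natural join on C: {(10, 35, c, 10, 20, c, 9), (10, 35, c, 10, 25, u, 9), (10, 35, c, 10, 27, u, 9), (22, 35, u, 30, 20, c, 33), (22, 35, u, 30, 25, u, 33), (22, 35, u, 30, 27, u, 33), (32, 35, c, 25, 20, c, 9), (32, 35, c, 25, 25, u, 9), (32, 35, c, 25, 27, u, 9), (34, 35, w, 13, 20, c, 14), (34, 35, w, 13, 25, u, 14), (34, 35, w, 13, 27, u, 14), (7, 5, d, 27, 35, n, 10)}
Filtering on D != 10 leaves {(22, 35, u, 30, 20, c, 33), (22, 35, u, 30, 25, u, 33), (22, 35, u, 30, 27, u, 33), (32, 35, c, 25, 20, c, 9), (32, 35, c, 25, 25, u, 9), (32, 35, c, 25, 27, u, 9), (34, 35, w, 13, 20, c, 14), (34, 35, w, 13, 25, u, 14), (34, 35, w, 13, 27, u, 14), (7, 5, d, 27, 35, n, 10)}.
π_{B, D} gives {(35, 22), (35, 32), (35, 34), (5, 7)} (6 duplicate(s) eliminated).

{(35, 22), (35, 32), (35, 34), (5, 7)}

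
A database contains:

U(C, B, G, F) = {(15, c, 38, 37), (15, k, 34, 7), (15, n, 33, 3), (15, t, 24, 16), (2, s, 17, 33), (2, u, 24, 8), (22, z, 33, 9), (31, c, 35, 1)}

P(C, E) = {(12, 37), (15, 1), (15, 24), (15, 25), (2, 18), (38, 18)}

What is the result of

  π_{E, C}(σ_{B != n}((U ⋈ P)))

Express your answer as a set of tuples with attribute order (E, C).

{(1, 15), (18, 2), (24, 15), (25, 15)}

Natural join on C: {(15, c, 38, 37, 1), (15, c, 38, 37, 24), (15, c, 38, 37, 25), (15, k, 34, 7, 1), (15, k, 34, 7, 24), (15, k, 34, 7, 25), (15, n, 33, 3, 1), (15, n, 33, 3, 24), (15, n, 33, 3, 25), (15, t, 24, 16, 1), (15, t, 24, 16, 24), (15, t, 24, 16, 25), (2, s, 17, 33, 18), (2, u, 24, 8, 18)}
Filtering on B != n leaves {(15, c, 38, 37, 1), (15, c, 38, 37, 24), (15, c, 38, 37, 25), (15, k, 34, 7, 1), (15, k, 34, 7, 24), (15, k, 34, 7, 25), (15, t, 24, 16, 1), (15, t, 24, 16, 24), (15, t, 24, 16, 25), (2, s, 17, 33, 18), (2, u, 24, 8, 18)}.
π[E, C]: project onto (E, C) (7 duplicate(s) eliminated) → {(1, 15), (18, 2), (24, 15), (25, 15)}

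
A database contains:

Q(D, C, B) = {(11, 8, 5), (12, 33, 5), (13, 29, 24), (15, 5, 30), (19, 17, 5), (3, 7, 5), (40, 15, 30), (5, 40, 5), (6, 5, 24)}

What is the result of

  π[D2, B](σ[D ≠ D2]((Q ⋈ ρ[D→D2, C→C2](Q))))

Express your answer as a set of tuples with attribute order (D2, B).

{(11, 5), (12, 5), (13, 24), (15, 30), (19, 5), (3, 5), (40, 30), (5, 5), (6, 24)}

ρ[D→D2, C→C2]: schema becomes (D2, C2, B); tuples unchanged.
Joining Q and ρ[D→D2, C→C2](Q) on B yields {(11, 8, 5, 11, 8), (11, 8, 5, 12, 33), (11, 8, 5, 19, 17), (11, 8, 5, 3, 7), (11, 8, 5, 5, 40), (12, 33, 5, 11, 8), (12, 33, 5, 12, 33), (12, 33, 5, 19, 17), (12, 33, 5, 3, 7), (12, 33, 5, 5, 40), (13, 29, 24, 13, 29), (13, 29, 24, 6, 5), (15, 5, 30, 15, 5), (15, 5, 30, 40, 15), (19, 17, 5, 11, 8), (19, 17, 5, 12, 33), (19, 17, 5, 19, 17), (19, 17, 5, 3, 7), (19, 17, 5, 5, 40), (3, 7, 5, 11, 8), (3, 7, 5, 12, 33), (3, 7, 5, 19, 17), (3, 7, 5, 3, 7), (3, 7, 5, 5, 40), (40, 15, 30, 15, 5), (40, 15, 30, 40, 15), (5, 40, 5, 11, 8), (5, 40, 5, 12, 33), (5, 40, 5, 19, 17), (5, 40, 5, 3, 7), (5, 40, 5, 5, 40), (6, 5, 24, 13, 29), (6, 5, 24, 6, 5)}.
Filtering on D ≠ D2 leaves {(11, 8, 5, 12, 33), (11, 8, 5, 19, 17), (11, 8, 5, 3, 7), (11, 8, 5, 5, 40), (12, 33, 5, 11, 8), (12, 33, 5, 19, 17), (12, 33, 5, 3, 7), (12, 33, 5, 5, 40), (13, 29, 24, 6, 5), (15, 5, 30, 40, 15), (19, 17, 5, 11, 8), (19, 17, 5, 12, 33), (19, 17, 5, 3, 7), (19, 17, 5, 5, 40), (3, 7, 5, 11, 8), (3, 7, 5, 12, 33), (3, 7, 5, 19, 17), (3, 7, 5, 5, 40), (40, 15, 30, 15, 5), (5, 40, 5, 11, 8), (5, 40, 5, 12, 33), (5, 40, 5, 19, 17), (5, 40, 5, 3, 7), (6, 5, 24, 13, 29)}.
Keep only column(s) D2, B (15 duplicate(s) eliminated): {(11, 5), (12, 5), (13, 24), (15, 30), (19, 5), (3, 5), (40, 30), (5, 5), (6, 24)}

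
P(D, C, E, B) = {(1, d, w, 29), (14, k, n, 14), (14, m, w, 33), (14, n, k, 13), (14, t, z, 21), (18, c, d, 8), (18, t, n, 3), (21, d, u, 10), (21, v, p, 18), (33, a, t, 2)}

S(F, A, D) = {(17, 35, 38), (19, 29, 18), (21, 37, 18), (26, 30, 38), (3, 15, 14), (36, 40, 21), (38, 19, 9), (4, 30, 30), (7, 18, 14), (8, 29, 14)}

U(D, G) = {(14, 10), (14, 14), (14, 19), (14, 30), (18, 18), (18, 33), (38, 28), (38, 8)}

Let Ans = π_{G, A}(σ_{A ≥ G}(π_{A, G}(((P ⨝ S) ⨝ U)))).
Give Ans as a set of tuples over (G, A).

Natural join on D: {(14, k, n, 14, 3, 15), (14, k, n, 14, 7, 18), (14, k, n, 14, 8, 29), (14, m, w, 33, 3, 15), (14, m, w, 33, 7, 18), (14, m, w, 33, 8, 29), (14, n, k, 13, 3, 15), (14, n, k, 13, 7, 18), (14, n, k, 13, 8, 29), (14, t, z, 21, 3, 15), (14, t, z, 21, 7, 18), (14, t, z, 21, 8, 29), (18, c, d, 8, 19, 29), (18, c, d, 8, 21, 37), (18, t, n, 3, 19, 29), (18, t, n, 3, 21, 37), (21, d, u, 10, 36, 40), (21, v, p, 18, 36, 40)}
Natural join on D: {(14, k, n, 14, 3, 15, 10), (14, k, n, 14, 3, 15, 14), (14, k, n, 14, 3, 15, 19), (14, k, n, 14, 3, 15, 30), (14, k, n, 14, 7, 18, 10), (14, k, n, 14, 7, 18, 14), (14, k, n, 14, 7, 18, 19), (14, k, n, 14, 7, 18, 30), (14, k, n, 14, 8, 29, 10), (14, k, n, 14, 8, 29, 14), (14, k, n, 14, 8, 29, 19), (14, k, n, 14, 8, 29, 30), (14, m, w, 33, 3, 15, 10), (14, m, w, 33, 3, 15, 14), (14, m, w, 33, 3, 15, 19), (14, m, w, 33, 3, 15, 30), (14, m, w, 33, 7, 18, 10), (14, m, w, 33, 7, 18, 14), (14, m, w, 33, 7, 18, 19), (14, m, w, 33, 7, 18, 30), (14, m, w, 33, 8, 29, 10), (14, m, w, 33, 8, 29, 14), (14, m, w, 33, 8, 29, 19), (14, m, w, 33, 8, 29, 30), (14, n, k, 13, 3, 15, 10), (14, n, k, 13, 3, 15, 14), (14, n, k, 13, 3, 15, 19), (14, n, k, 13, 3, 15, 30), (14, n, k, 13, 7, 18, 10), (14, n, k, 13, 7, 18, 14), (14, n, k, 13, 7, 18, 19), (14, n, k, 13, 7, 18, 30), (14, n, k, 13, 8, 29, 10), (14, n, k, 13, 8, 29, 14), (14, n, k, 13, 8, 29, 19), (14, n, k, 13, 8, 29, 30), (14, t, z, 21, 3, 15, 10), (14, t, z, 21, 3, 15, 14), (14, t, z, 21, 3, 15, 19), (14, t, z, 21, 3, 15, 30), (14, t, z, 21, 7, 18, 10), (14, t, z, 21, 7, 18, 14), (14, t, z, 21, 7, 18, 19), (14, t, z, 21, 7, 18, 30), (14, t, z, 21, 8, 29, 10), (14, t, z, 21, 8, 29, 14), (14, t, z, 21, 8, 29, 19), (14, t, z, 21, 8, 29, 30), (18, c, d, 8, 19, 29, 18), (18, c, d, 8, 19, 29, 33), (18, c, d, 8, 21, 37, 18), (18, c, d, 8, 21, 37, 33), (18, t, n, 3, 19, 29, 18), (18, t, n, 3, 19, 29, 33), (18, t, n, 3, 21, 37, 18), (18, t, n, 3, 21, 37, 33)}
π_{A, G} gives {(15, 10), (15, 14), (15, 19), (15, 30), (18, 10), (18, 14), (18, 19), (18, 30), (29, 10), (29, 14), (29, 18), (29, 19), (29, 30), (29, 33), (37, 18), (37, 33)} (40 duplicate(s) eliminated).
Apply σ_{A ≥ G}; surviving tuples: {(15, 10), (15, 14), (18, 10), (18, 14), (29, 10), (29, 14), (29, 18), (29, 19), (37, 18), (37, 33)}
π_{G, A} gives {(10, 15), (10, 18), (10, 29), (14, 15), (14, 18), (14, 29), (18, 29), (18, 37), (19, 29), (33, 37)}.

{(10, 15), (10, 18), (10, 29), (14, 15), (14, 18), (14, 29), (18, 29), (18, 37), (19, 29), (33, 37)}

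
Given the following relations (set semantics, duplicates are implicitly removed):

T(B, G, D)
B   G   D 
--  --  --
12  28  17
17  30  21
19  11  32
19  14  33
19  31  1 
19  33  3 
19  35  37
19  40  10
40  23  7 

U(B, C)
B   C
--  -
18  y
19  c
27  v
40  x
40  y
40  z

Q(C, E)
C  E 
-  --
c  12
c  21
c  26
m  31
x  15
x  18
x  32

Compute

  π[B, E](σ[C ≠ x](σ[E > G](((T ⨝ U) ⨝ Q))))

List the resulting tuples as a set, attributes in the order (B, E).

T ⋈ U (natural join on B): {(19, 11, 32, c), (19, 14, 33, c), (19, 31, 1, c), (19, 33, 3, c), (19, 35, 37, c), (19, 40, 10, c), (40, 23, 7, x), (40, 23, 7, y), (40, 23, 7, z)}
(T ⨝ U) ⋈ Q (natural join on C): {(19, 11, 32, c, 12), (19, 11, 32, c, 21), (19, 11, 32, c, 26), (19, 14, 33, c, 12), (19, 14, 33, c, 21), (19, 14, 33, c, 26), (19, 31, 1, c, 12), (19, 31, 1, c, 21), (19, 31, 1, c, 26), (19, 33, 3, c, 12), (19, 33, 3, c, 21), (19, 33, 3, c, 26), (19, 35, 37, c, 12), (19, 35, 37, c, 21), (19, 35, 37, c, 26), (19, 40, 10, c, 12), (19, 40, 10, c, 21), (19, 40, 10, c, 26), (40, 23, 7, x, 15), (40, 23, 7, x, 18), (40, 23, 7, x, 32)}
Selection E > G: {(19, 11, 32, c, 12), (19, 11, 32, c, 21), (19, 11, 32, c, 26), (19, 14, 33, c, 21), (19, 14, 33, c, 26), (40, 23, 7, x, 32)}
Selection C ≠ x: {(19, 11, 32, c, 12), (19, 11, 32, c, 21), (19, 11, 32, c, 26), (19, 14, 33, c, 21), (19, 14, 33, c, 26)}
π[B, E]: project onto (B, E) (2 duplicate(s) eliminated) → {(19, 12), (19, 21), (19, 26)}

{(19, 12), (19, 21), (19, 26)}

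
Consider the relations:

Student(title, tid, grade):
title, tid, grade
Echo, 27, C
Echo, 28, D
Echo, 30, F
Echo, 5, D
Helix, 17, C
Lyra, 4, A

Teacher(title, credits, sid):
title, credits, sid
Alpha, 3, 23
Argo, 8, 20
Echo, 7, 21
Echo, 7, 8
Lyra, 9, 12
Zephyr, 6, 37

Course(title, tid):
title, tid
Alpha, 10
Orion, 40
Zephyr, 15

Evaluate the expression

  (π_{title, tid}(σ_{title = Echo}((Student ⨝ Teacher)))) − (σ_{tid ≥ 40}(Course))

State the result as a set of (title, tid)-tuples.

{(Echo, 27), (Echo, 28), (Echo, 30), (Echo, 5)}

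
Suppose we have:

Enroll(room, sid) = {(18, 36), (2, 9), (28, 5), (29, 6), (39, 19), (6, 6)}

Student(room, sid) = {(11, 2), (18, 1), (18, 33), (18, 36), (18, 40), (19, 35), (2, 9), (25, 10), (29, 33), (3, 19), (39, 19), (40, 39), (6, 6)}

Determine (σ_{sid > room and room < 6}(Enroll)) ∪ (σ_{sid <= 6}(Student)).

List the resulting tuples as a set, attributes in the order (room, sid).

{(11, 2), (18, 1), (2, 9), (6, 6)}

Apply σ_{sid > room and room < 6}; surviving tuples: {(2, 9)}
Apply σ_{sid <= 6}; surviving tuples: {(11, 2), (18, 1), (6, 6)}
Set union of the two operands is {(11, 2), (18, 1), (2, 9), (6, 6)}.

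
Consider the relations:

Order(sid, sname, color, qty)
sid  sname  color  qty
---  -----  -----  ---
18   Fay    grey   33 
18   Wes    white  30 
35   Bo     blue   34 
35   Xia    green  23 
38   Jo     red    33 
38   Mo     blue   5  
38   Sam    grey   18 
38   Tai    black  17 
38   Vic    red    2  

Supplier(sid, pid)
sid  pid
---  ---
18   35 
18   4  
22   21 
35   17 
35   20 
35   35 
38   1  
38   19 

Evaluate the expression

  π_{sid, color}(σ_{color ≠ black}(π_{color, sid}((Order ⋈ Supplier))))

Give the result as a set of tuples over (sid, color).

{(18, grey), (18, white), (35, blue), (35, green), (38, blue), (38, grey), (38, red)}

Order ⋈ Supplier (natural join on sid): {(18, Fay, grey, 33, 35), (18, Fay, grey, 33, 4), (18, Wes, white, 30, 35), (18, Wes, white, 30, 4), (35, Bo, blue, 34, 17), (35, Bo, blue, 34, 20), (35, Bo, blue, 34, 35), (35, Xia, green, 23, 17), (35, Xia, green, 23, 20), (35, Xia, green, 23, 35), (38, Jo, red, 33, 1), (38, Jo, red, 33, 19), (38, Mo, blue, 5, 1), (38, Mo, blue, 5, 19), (38, Sam, grey, 18, 1), (38, Sam, grey, 18, 19), (38, Tai, black, 17, 1), (38, Tai, black, 17, 19), (38, Vic, red, 2, 1), (38, Vic, red, 2, 19)}
π_{color, sid} gives {(black, 38), (blue, 35), (blue, 38), (green, 35), (grey, 18), (grey, 38), (red, 38), (white, 18)} (12 duplicate(s) eliminated).
Selection color ≠ black: {(blue, 35), (blue, 38), (green, 35), (grey, 18), (grey, 38), (red, 38), (white, 18)}
π_{sid, color} gives {(18, grey), (18, white), (35, blue), (35, green), (38, blue), (38, grey), (38, red)}.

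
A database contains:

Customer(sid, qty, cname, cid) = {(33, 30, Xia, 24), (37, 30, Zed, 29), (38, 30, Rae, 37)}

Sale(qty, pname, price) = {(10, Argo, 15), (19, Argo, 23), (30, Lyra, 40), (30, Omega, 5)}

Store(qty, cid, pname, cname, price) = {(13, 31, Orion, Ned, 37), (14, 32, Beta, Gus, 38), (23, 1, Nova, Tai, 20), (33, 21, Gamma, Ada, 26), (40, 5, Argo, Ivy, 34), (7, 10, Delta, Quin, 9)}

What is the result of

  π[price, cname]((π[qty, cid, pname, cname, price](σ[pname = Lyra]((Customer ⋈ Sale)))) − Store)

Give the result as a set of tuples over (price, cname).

Natural join on qty: {(33, 30, Xia, 24, Lyra, 40), (33, 30, Xia, 24, Omega, 5), (37, 30, Zed, 29, Lyra, 40), (37, 30, Zed, 29, Omega, 5), (38, 30, Rae, 37, Lyra, 40), (38, 30, Rae, 37, Omega, 5)}
Selection pname = Lyra: {(33, 30, Xia, 24, Lyra, 40), (37, 30, Zed, 29, Lyra, 40), (38, 30, Rae, 37, Lyra, 40)}
Projecting to qty, cid, pname, cname, price: {(30, 24, Lyra, Xia, 40), (30, 29, Lyra, Zed, 40), (30, 37, Lyra, Rae, 40)}
Taking the difference: {(30, 24, Lyra, Xia, 40), (30, 29, Lyra, Zed, 40), (30, 37, Lyra, Rae, 40)}
Projecting to price, cname: {(40, Rae), (40, Xia), (40, Zed)}

{(40, Rae), (40, Xia), (40, Zed)}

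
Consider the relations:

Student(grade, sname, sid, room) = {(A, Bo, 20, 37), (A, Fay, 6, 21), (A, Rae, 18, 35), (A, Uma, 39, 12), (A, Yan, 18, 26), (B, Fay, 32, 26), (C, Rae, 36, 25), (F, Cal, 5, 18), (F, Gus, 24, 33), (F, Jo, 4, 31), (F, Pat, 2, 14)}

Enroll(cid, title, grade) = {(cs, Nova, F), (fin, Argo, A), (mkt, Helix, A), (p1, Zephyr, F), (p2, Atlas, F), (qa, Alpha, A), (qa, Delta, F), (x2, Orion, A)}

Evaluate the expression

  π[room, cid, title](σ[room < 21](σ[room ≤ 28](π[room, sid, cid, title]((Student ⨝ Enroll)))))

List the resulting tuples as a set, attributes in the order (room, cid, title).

{(12, fin, Argo), (12, mkt, Helix), (12, qa, Alpha), (12, x2, Orion), (14, cs, Nova), (14, p1, Zephyr), (14, p2, Atlas), (14, qa, Delta), (18, cs, Nova), (18, p1, Zephyr), (18, p2, Atlas), (18, qa, Delta)}

Student ⋈ Enroll (natural join on grade): {(A, Bo, 20, 37, fin, Argo), (A, Bo, 20, 37, mkt, Helix), (A, Bo, 20, 37, qa, Alpha), (A, Bo, 20, 37, x2, Orion), (A, Fay, 6, 21, fin, Argo), (A, Fay, 6, 21, mkt, Helix), (A, Fay, 6, 21, qa, Alpha), (A, Fay, 6, 21, x2, Orion), (A, Rae, 18, 35, fin, Argo), (A, Rae, 18, 35, mkt, Helix), (A, Rae, 18, 35, qa, Alpha), (A, Rae, 18, 35, x2, Orion), (A, Uma, 39, 12, fin, Argo), (A, Uma, 39, 12, mkt, Helix), (A, Uma, 39, 12, qa, Alpha), (A, Uma, 39, 12, x2, Orion), (A, Yan, 18, 26, fin, Argo), (A, Yan, 18, 26, mkt, Helix), (A, Yan, 18, 26, qa, Alpha), (A, Yan, 18, 26, x2, Orion), (F, Cal, 5, 18, cs, Nova), (F, Cal, 5, 18, p1, Zephyr), (F, Cal, 5, 18, p2, Atlas), (F, Cal, 5, 18, qa, Delta), (F, Gus, 24, 33, cs, Nova), (F, Gus, 24, 33, p1, Zephyr), (F, Gus, 24, 33, p2, Atlas), (F, Gus, 24, 33, qa, Delta), (F, Jo, 4, 31, cs, Nova), (F, Jo, 4, 31, p1, Zephyr), (F, Jo, 4, 31, p2, Atlas), (F, Jo, 4, 31, qa, Delta), (F, Pat, 2, 14, cs, Nova), (F, Pat, 2, 14, p1, Zephyr), (F, Pat, 2, 14, p2, Atlas), (F, Pat, 2, 14, qa, Delta)}
Keep only column(s) room, sid, cid, title: {(12, 39, fin, Argo), (12, 39, mkt, Helix), (12, 39, qa, Alpha), (12, 39, x2, Orion), (14, 2, cs, Nova), (14, 2, p1, Zephyr), (14, 2, p2, Atlas), (14, 2, qa, Delta), (18, 5, cs, Nova), (18, 5, p1, Zephyr), (18, 5, p2, Atlas), (18, 5, qa, Delta), (21, 6, fin, Argo), (21, 6, mkt, Helix), (21, 6, qa, Alpha), (21, 6, x2, Orion), (26, 18, fin, Argo), (26, 18, mkt, Helix), (26, 18, qa, Alpha), (26, 18, x2, Orion), (31, 4, cs, Nova), (31, 4, p1, Zephyr), (31, 4, p2, Atlas), (31, 4, qa, Delta), (33, 24, cs, Nova), (33, 24, p1, Zephyr), (33, 24, p2, Atlas), (33, 24, qa, Delta), (35, 18, fin, Argo), (35, 18, mkt, Helix), (35, 18, qa, Alpha), (35, 18, x2, Orion), (37, 20, fin, Argo), (37, 20, mkt, Helix), (37, 20, qa, Alpha), (37, 20, x2, Orion)}
σ[room ≤ 28]: keep tuples satisfying room ≤ 28 → {(12, 39, fin, Argo), (12, 39, mkt, Helix), (12, 39, qa, Alpha), (12, 39, x2, Orion), (14, 2, cs, Nova), (14, 2, p1, Zephyr), (14, 2, p2, Atlas), (14, 2, qa, Delta), (18, 5, cs, Nova), (18, 5, p1, Zephyr), (18, 5, p2, Atlas), (18, 5, qa, Delta), (21, 6, fin, Argo), (21, 6, mkt, Helix), (21, 6, qa, Alpha), (21, 6, x2, Orion), (26, 18, fin, Argo), (26, 18, mkt, Helix), (26, 18, qa, Alpha), (26, 18, x2, Orion)}
σ[room < 21]: keep tuples satisfying room < 21 → {(12, 39, fin, Argo), (12, 39, mkt, Helix), (12, 39, qa, Alpha), (12, 39, x2, Orion), (14, 2, cs, Nova), (14, 2, p1, Zephyr), (14, 2, p2, Atlas), (14, 2, qa, Delta), (18, 5, cs, Nova), (18, 5, p1, Zephyr), (18, 5, p2, Atlas), (18, 5, qa, Delta)}
Keep only column(s) room, cid, title: {(12, fin, Argo), (12, mkt, Helix), (12, qa, Alpha), (12, x2, Orion), (14, cs, Nova), (14, p1, Zephyr), (14, p2, Atlas), (14, qa, Delta), (18, cs, Nova), (18, p1, Zephyr), (18, p2, Atlas), (18, qa, Delta)}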